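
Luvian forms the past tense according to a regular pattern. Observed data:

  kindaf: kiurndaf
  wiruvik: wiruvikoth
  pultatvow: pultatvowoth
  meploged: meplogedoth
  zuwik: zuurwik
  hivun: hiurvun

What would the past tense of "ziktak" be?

ziurktak

wiruvik and zuwik both end in -k yet inflect differently (wiruvikoth, zuurwik), so the final letter is not what conditions the rule; the number of vowels is.
"ziktak" has 2 vowels. The stems with 2 vowels (zuwik → zuurwik, hivun → hiurvun, kindaf → kiurndaf) insert -ur- after the first vowel.
The other pattern: stems with 3 vowels add -oth.
So ziktak → ziurktak.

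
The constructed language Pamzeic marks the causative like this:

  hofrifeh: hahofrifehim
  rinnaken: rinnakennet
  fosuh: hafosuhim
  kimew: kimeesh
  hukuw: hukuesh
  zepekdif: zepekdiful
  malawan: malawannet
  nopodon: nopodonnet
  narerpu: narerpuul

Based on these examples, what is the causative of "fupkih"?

hafupkihim

kimew and rinnaken both have last vowel 'e' yet inflect differently (kimeesh, rinnakennet), so the last vowel is not what conditions the rule; the final letter is.
"fupkih" ends in -h. The stems ending in -h (fosuh → hafosuhim, hofrifeh → hahofrifehim) add ha- … -im around the stem.
The other patterns: stems ending in -w drop the final letter and add -esh; stems ending in -n double the final consonant and add -et; stems ending in -f or -u add -ul.
So fupkih → hafupkihim.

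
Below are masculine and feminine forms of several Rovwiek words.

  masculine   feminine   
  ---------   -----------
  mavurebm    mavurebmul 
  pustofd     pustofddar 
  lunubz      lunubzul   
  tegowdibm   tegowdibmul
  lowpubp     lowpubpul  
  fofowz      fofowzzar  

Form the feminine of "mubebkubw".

"mubebkubw" has second-to-last letter 'b'. The stems whose second-to-last letter is 'b' (lowpubp → lowpubpul, tegowdibm → tegowdibmul, lunubz → lunubzul) add -ul.
The other pattern: stems whose second-to-last letter is 'f' or 'w' double the final consonant and add -ar.
So mubebkubw → mubebkubwul.

mubebkubwul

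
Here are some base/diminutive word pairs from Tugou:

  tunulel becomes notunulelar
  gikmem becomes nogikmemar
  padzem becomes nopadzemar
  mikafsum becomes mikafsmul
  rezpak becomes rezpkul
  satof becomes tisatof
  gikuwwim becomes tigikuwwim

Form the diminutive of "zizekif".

tizizekif

gikmem and mikafsum both end in -m yet inflect differently (nogikmemar, mikafsmul), so the final letter is not what conditions the rule; the last vowel is.
"zizekif" has last vowel 'i'. The one such stem in the data (gikuwwim → tigikuwwim) adds the prefix ti-, so the same rule applies.
So zizekif → tizizekif.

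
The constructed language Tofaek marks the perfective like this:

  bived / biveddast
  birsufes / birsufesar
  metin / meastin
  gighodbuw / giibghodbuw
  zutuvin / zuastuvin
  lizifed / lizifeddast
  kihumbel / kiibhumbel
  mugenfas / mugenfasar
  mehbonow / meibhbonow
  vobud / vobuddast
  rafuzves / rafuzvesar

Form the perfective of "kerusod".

birsufes and bived both have last vowel 'e' yet inflect differently (birsufesar, biveddast), so the last vowel is not what conditions the rule; the final letter is.
"kerusod" ends in -d. The stems ending in -d (vobud → vobuddast, bived → biveddast, lizifed → lizifeddast) double the final consonant and add -ast.
So kerusod → kerusoddast.

kerusoddast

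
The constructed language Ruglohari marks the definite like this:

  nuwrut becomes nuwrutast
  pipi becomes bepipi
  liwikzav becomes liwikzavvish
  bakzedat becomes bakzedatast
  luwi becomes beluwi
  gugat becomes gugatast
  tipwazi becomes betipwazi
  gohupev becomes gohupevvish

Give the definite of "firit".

"firit" ends in -t. The stems ending in -t (gugat → gugatast, nuwrut → nuwrutast, bakzedat → bakzedatast) add -ast.
The other patterns: stems ending in -i add the prefix be-; stems ending in -v double the final consonant and add -ish.
So firit → firitast.

firitast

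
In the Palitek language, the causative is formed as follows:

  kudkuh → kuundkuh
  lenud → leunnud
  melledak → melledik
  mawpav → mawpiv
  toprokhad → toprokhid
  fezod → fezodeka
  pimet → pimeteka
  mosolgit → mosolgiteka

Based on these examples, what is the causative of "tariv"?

tariveka

lenud and toprokhad both end in -d yet inflect differently (leunnud, toprokhid), so the final letter is not what conditions the rule; the last vowel is.
"tariv" has last vowel 'i'. The one such stem in the data (mosolgit → mosolgiteka) adds -eka, so the same rule applies.
The other patterns: stems whose last vowel is 'u' insert -un- after the first vowel; stems whose last vowel is 'a' change the last vowel to 'i'.
So tariv → tariveka.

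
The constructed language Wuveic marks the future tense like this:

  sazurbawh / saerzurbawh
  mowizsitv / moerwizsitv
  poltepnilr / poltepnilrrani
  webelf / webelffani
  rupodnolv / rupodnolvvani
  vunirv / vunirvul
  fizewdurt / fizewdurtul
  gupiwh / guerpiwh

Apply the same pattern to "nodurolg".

rupodnolv and vunirv both end in -v yet inflect differently (rupodnolvvani, vunirvul), so the final letter is not what conditions the rule; the second-to-last letter is.
"nodurolg" has second-to-last letter 'l'. The stems whose second-to-last letter is 'l' (poltepnilr → poltepnilrrani, rupodnolv → rupodnolvvani, webelf → webelffani) double the final consonant and add -ani.
The other patterns: stems whose second-to-last letter is 'r' add -ul; stems whose second-to-last letter is 't' or 'w' insert -er- after the first vowel.
So nodurolg → nodurolggani.

nodurolggani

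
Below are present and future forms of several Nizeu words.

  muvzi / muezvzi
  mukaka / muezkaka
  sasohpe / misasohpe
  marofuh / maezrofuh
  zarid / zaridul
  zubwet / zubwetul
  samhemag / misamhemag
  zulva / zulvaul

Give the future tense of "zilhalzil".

"zilhalzil" begins with z-. The stems beginning with z- (zulva → zulvaul, zubwet → zubwetul, zarid → zaridul) add -ul.
The other patterns: stems beginning with m- insert -ez- after the first vowel; stems beginning with s- add the prefix mi-.
So zilhalzil → zilhalzilul.

zilhalzilul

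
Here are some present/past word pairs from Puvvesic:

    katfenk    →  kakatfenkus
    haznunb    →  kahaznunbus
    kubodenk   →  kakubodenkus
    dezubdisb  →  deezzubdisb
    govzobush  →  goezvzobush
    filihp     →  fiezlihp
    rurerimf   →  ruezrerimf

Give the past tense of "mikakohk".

haznunb and dezubdisb both end in -b yet inflect differently (kahaznunbus, deezzubdisb), so the final letter is not what conditions the rule; the second-to-last letter is.
"mikakohk" has second-to-last letter 'h'. The one such stem in the data (filihp → fiezlihp) inserts -ez- after the first vowel (as do dezubdisb, govzobush), so the same rule applies.
The other pattern: stems whose second-to-last letter is 'n' add ka- … -us around the stem.
So mikakohk → miezkakohk.

miezkakohk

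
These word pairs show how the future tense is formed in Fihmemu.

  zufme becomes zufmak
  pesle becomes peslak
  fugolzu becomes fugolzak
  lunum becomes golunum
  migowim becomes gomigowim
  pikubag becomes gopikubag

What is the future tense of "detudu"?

"detudu" ends in a vowel. The stems ending in a vowel (zufme → zufmak, pesle → peslak, fugolzu → fugolzak) drop the final letter and add -ak.
So detudu → detudak.

detudak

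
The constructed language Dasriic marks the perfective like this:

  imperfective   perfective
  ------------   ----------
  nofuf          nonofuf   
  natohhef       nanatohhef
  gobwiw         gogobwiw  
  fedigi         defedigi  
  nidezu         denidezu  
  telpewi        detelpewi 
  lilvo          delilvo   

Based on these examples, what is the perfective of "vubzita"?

gobwiw and fedigi both have last vowel 'i' yet inflect differently (gogobwiw, defedigi), so the last vowel is not what conditions the rule; whether the stem ends in a vowel or a consonant is.
"vubzita" ends in a vowel. The stems ending in a vowel (fedigi → defedigi, nidezu → denidezu, telpewi → detelpewi) add the prefix de-.
The other pattern: stems ending in a consonant repeat the first consonant+vowel as a prefix.
So vubzita → devubzita.

devubzita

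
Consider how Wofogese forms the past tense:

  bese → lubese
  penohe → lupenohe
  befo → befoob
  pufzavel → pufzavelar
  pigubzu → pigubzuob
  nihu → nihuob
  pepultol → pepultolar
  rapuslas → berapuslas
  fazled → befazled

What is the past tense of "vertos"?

bevertos

"vertos" ends in -s. The one such stem in the data (rapuslas → berapuslas) adds the prefix be-, so the same rule applies.
The other patterns: stems ending in -l add -ar; stems ending in -e add the prefix lu-; stems ending in -o or -u add -ob.
So vertos → bevertos.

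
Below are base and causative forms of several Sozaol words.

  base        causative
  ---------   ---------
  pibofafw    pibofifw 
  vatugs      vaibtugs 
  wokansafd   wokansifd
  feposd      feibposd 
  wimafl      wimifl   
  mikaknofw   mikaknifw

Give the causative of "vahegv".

wokansafd and feposd both end in -d yet inflect differently (wokansifd, feibposd), so the final letter is not what conditions the rule; the second-to-last letter is.
"vahegv" has second-to-last letter 'g'. The one such stem in the data (vatugs → vaibtugs) inserts -ib- after the first vowel (as does feposd), so the same rule applies.
So vahegv → vaibhegv.

vaibhegv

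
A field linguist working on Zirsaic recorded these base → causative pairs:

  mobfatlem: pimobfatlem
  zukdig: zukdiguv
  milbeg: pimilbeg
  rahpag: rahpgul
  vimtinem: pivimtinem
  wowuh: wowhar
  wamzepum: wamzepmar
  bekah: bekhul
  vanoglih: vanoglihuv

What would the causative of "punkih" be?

punkihuv

vanoglih and wowuh both end in -h yet inflect differently (vanoglihuv, wowhar), so the final letter is not what conditions the rule; the last vowel is.
"punkih" has last vowel 'i'. The stems whose last vowel is 'i' (vanoglih → vanoglihuv, zukdig → zukdiguv) add -uv.
The other patterns: stems whose last vowel is 'u' delete the last vowel and add -ar; stems whose last vowel is 'a' delete the last vowel and add -ul; stems whose last vowel is 'e' add the prefix pi-.
So punkih → punkihuv.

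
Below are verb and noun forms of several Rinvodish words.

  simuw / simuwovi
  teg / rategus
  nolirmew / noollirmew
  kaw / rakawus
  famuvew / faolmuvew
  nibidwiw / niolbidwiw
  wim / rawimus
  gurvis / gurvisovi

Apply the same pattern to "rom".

kaw and simuw both end in -w yet inflect differently (rakawus, simuwovi), so the final letter is not what conditions the rule; the number of vowels is.
"rom" has 1 vowel. The stems with 1 vowel (kaw → rakawus, teg → rategus, wim → rawimus) add ra- … -us around the stem.
The other patterns: stems with 2 vowels add -ovi; stems with 3 vowels insert -ol- after the first vowel.
So rom → raromus.

raromus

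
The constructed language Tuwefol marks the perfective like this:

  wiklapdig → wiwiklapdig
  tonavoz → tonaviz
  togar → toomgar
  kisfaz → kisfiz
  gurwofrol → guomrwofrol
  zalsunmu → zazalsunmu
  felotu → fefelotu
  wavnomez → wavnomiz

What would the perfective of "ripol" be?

riompol

kisfaz and togar both have last vowel 'a' yet inflect differently (kisfiz, toomgar), so the last vowel is not what conditions the rule; the final letter is.
"ripol" ends in -l. The one such stem in the data (gurwofrol → guomrwofrol) inserts -om- after the first vowel (as does togar), so the same rule applies.
So ripol → riompol.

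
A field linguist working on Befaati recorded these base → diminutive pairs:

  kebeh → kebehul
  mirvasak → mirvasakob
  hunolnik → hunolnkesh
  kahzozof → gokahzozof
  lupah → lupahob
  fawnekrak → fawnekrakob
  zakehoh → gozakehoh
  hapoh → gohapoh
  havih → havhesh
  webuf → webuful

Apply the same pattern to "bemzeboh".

"bemzeboh" has last vowel 'o'. The stems whose last vowel is 'o' (zakehoh → gozakehoh, hapoh → gohapoh, kahzozof → gokahzozof) add the prefix go-.
The other patterns: stems whose last vowel is 'i' delete the last vowel and add -esh; stems whose last vowel is 'e' or 'u' add -ul; stems whose last vowel is 'a' add -ob.
So bemzeboh → gobemzeboh.

gobemzeboh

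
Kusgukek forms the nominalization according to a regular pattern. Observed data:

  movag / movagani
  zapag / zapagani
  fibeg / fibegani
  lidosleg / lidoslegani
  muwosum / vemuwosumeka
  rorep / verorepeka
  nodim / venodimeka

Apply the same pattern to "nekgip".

venekgipeka

"nekgip" ends in -p. The one such stem in the data (rorep → verorepeka) adds ve- … -eka around the stem, so the same rule applies.
The other pattern: stems ending in -g add -ani.
So nekgip → venekgipeka.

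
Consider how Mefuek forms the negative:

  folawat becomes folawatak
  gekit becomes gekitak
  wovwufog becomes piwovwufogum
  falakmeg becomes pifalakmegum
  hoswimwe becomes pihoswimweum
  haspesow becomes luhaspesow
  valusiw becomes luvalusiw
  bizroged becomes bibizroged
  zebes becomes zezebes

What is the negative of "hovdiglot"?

hovdiglotak

wovwufog and haspesow both have last vowel 'o' yet inflect differently (piwovwufogum, luhaspesow), so the last vowel is not what conditions the rule; the final letter is.
"hovdiglot" ends in -t. The stems ending in -t (folawat → folawatak, gekit → gekitak) add -ak.
So hovdiglot → hovdiglotak.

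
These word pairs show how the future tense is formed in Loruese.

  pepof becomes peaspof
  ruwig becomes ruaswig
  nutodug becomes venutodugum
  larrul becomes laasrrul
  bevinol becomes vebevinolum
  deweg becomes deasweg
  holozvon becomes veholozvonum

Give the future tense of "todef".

nutodug and ruwig both end in -g yet inflect differently (venutodugum, ruaswig), so the final letter is not what conditions the rule; the number of vowels is.
"todef" has 2 vowels. The stems with 2 vowels (ruwig → ruaswig, pepof → peaspof, deweg → deasweg) insert -as- after the first vowel.
The other pattern: stems with 3 vowels add ve- … -um around the stem.
So todef → toasdef.

toasdef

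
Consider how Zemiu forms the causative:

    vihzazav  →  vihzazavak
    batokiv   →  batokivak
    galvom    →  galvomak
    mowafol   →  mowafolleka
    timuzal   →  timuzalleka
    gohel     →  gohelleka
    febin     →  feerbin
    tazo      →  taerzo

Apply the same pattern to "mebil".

mebilleka

galvom and mowafol both have last vowel 'o' yet inflect differently (galvomak, mowafolleka), so the last vowel is not what conditions the rule; the final letter is.
"mebil" ends in -l. The stems ending in -l (mowafol → mowafolleka, timuzal → timuzalleka, gohel → gohelleka) double the final consonant and add -eka.
The other patterns: stems ending in -m or -v add -ak; stems ending in -n or -o insert -er- after the first vowel.
So mebil → mebilleka.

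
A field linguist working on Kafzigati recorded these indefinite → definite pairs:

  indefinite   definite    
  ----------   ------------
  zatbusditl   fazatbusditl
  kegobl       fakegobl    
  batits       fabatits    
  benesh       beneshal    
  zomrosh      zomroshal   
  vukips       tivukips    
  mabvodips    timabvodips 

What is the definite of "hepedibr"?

"hepedibr" has second-to-last letter 'b'. The one such stem in the data (kegobl → fakegobl) adds the prefix fa-, so the same rule applies.
The other patterns: stems whose second-to-last letter is 's' add -al; stems whose second-to-last letter is 'p' add the prefix ti-.
So hepedibr → fahepedibr.

fahepedibr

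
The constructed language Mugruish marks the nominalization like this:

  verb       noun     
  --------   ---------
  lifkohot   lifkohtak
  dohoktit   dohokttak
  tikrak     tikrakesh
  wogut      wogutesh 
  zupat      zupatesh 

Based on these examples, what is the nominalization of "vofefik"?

vofefkak

lifkohot and wogut both end in -t yet inflect differently (lifkohtak, wogutesh), so the final letter is not what conditions the rule; the number of vowels is.
"vofefik" has 3 vowels. The stems with 3 vowels (lifkohot → lifkohtak, dohoktit → dohokttak) delete the last vowel and add -ak.
The other pattern: stems with 2 vowels add -esh.
So vofefik → vofefkak.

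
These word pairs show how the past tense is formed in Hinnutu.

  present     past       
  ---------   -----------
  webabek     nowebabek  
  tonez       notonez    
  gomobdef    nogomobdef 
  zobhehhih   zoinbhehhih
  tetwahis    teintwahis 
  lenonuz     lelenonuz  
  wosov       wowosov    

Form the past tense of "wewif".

weinwif

tonez and lenonuz both end in -z yet inflect differently (notonez, lelenonuz), so the final letter is not what conditions the rule; the last vowel is.
"wewif" has last vowel 'i'. The stems whose last vowel is 'i' (zobhehhih → zoinbhehhih, tetwahis → teintwahis) insert -in- after the first vowel.
The other patterns: stems whose last vowel is 'e' add the prefix no-; stems whose last vowel is 'o' or 'u' repeat the first consonant+vowel as a prefix.
So wewif → weinwif.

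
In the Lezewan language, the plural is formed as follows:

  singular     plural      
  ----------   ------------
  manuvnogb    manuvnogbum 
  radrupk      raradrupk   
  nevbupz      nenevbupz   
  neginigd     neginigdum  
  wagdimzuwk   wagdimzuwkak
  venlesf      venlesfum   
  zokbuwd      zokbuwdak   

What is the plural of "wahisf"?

wahisfum

"wahisf" has second-to-last letter 's'. The one such stem in the data (venlesf → venlesfum) adds -um, so the same rule applies.
The other patterns: stems whose second-to-last letter is 'p' repeat the first consonant+vowel as a prefix; stems whose second-to-last letter is 'w' add -ak.
So wahisf → wahisfum.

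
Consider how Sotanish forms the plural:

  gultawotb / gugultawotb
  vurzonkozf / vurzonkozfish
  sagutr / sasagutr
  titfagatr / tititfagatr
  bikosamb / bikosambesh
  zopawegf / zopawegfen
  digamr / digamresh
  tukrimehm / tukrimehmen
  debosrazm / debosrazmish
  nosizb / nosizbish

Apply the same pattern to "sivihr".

gultawotb and nosizb both end in -b yet inflect differently (gugultawotb, nosizbish), so the final letter is not what conditions the rule; the second-to-last letter is.
"sivihr" has second-to-last letter 'h'. The one such stem in the data (tukrimehm → tukrimehmen) adds -en, so the same rule applies.
So sivihr → sivihren.

sivihren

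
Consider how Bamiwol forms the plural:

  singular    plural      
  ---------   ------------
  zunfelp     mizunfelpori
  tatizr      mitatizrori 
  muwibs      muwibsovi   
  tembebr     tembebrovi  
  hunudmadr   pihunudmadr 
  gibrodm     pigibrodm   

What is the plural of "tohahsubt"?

tatizr and tembebr both end in -r yet inflect differently (mitatizrori, tembebrovi), so the final letter is not what conditions the rule; the second-to-last letter is.
"tohahsubt" has second-to-last letter 'b'. The stems whose second-to-last letter is 'b' (muwibs → muwibsovi, tembebr → tembebrovi) add -ovi.
The other patterns: stems whose second-to-last letter is 'l' or 'z' add mi- … -ori around the stem; stems whose second-to-last letter is 'd' add the prefix pi-.
So tohahsubt → tohahsubtovi.

tohahsubtovi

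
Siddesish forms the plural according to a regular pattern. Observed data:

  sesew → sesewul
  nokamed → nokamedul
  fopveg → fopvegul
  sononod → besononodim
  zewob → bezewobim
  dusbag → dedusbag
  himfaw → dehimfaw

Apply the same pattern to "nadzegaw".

denadzegaw

"nadzegaw" has last vowel 'a'. The stems whose last vowel is 'a' (dusbag → dedusbag, himfaw → dehimfaw) add the prefix de-.
The other patterns: stems whose last vowel is 'e' add -ul; stems whose last vowel is 'o' add be- … -im around the stem.
So nadzegaw → denadzegaw.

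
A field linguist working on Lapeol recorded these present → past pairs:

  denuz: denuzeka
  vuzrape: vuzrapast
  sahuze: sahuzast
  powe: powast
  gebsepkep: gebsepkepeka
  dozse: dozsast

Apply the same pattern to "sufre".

sufrast

powe and gebsepkep both have last vowel 'e' yet inflect differently (powast, gebsepkepeka), so the last vowel is not what conditions the rule; the final letter is.
"sufre" ends in -e. The stems ending in -e (powe → powast, vuzrape → vuzrapast, sahuze → sahuzast) drop the final letter and add -ast.
The other pattern: stems ending in -p or -z add -eka.
So sufre → sufrast.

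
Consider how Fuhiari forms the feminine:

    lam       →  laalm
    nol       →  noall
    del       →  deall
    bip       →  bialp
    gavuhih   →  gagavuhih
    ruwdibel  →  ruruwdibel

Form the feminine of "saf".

saalf

"saf" has 1 vowel. The stems with 1 vowel (lam → laalm, nol → noall, del → deall) insert -al- after the first vowel.
The other pattern: stems with 3 vowels repeat the first consonant+vowel as a prefix.
So saf → saalf.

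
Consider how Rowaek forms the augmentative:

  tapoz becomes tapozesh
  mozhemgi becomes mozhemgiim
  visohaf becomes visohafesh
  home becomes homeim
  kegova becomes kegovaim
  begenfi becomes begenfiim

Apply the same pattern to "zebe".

zebeim

visohaf and kegova both have last vowel 'a' yet inflect differently (visohafesh, kegovaim), so the last vowel is not what conditions the rule; whether the stem ends in a vowel or a consonant is.
"zebe" ends in a vowel. The stems ending in a vowel (begenfi → begenfiim, kegova → kegovaim, mozhemgi → mozhemgiim) add -im.
The other pattern: stems ending in a consonant add -esh.
So zebe → zebeim.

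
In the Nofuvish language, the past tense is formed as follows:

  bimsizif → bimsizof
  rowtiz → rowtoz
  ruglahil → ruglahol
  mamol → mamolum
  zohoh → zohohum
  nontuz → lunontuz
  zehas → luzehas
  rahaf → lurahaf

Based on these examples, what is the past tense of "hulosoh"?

hulosohum

"hulosoh" has last vowel 'o'. The stems whose last vowel is 'o' (mamol → mamolum, zohoh → zohohum) add -um.
So hulosoh → hulosohum.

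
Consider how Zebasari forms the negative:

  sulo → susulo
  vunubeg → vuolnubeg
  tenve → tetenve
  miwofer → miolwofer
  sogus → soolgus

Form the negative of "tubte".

"tubte" ends in a vowel. The stems ending in a vowel (tenve → tetenve, sulo → susulo) repeat the first consonant+vowel as a prefix.
So tubte → tutubte.

tutubte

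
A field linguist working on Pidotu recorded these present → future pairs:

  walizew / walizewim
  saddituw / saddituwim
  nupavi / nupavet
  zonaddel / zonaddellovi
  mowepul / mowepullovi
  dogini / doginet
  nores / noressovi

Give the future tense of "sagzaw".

nores and walizew both have last vowel 'e' yet inflect differently (noressovi, walizewim), so the last vowel is not what conditions the rule; the final letter is.
"sagzaw" ends in -w. The stems ending in -w (walizew → walizewim, saddituw → saddituwim) add -im.
So sagzaw → sagzawim.

sagzawim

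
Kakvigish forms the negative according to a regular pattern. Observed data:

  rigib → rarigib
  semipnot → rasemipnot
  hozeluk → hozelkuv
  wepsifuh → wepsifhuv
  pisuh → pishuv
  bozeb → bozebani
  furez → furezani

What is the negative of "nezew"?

nezewani

"nezew" has last vowel 'e'. The stems whose last vowel is 'e' (bozeb → bozebani, furez → furezani) add -ani.
So nezew → nezewani.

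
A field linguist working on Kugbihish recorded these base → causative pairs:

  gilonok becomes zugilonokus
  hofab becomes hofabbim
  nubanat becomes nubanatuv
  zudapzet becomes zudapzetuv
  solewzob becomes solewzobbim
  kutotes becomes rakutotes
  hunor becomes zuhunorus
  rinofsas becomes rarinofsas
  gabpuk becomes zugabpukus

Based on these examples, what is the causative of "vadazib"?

hofab and rinofsas both have last vowel 'a' yet inflect differently (hofabbim, rarinofsas), so the last vowel is not what conditions the rule; the final letter is.
"vadazib" ends in -b. The stems ending in -b (hofab → hofabbim, solewzob → solewzobbim) double the final consonant and add -im.
The other patterns: stems ending in -s add the prefix ra-; stems ending in -t add -uv; stems ending in -k or -r add zu- … -us around the stem.
So vadazib → vadazibbim.

vadazibbim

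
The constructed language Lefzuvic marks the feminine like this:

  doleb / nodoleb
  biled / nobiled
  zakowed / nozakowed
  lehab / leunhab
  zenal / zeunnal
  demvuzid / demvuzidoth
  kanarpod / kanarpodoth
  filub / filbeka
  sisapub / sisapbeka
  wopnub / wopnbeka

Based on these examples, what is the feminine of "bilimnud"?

bilimndeka

"bilimnud" has last vowel 'u'. The stems whose last vowel is 'u' (filub → filbeka, sisapub → sisapbeka, wopnub → wopnbeka) delete the last vowel and add -eka.
The other patterns: stems whose last vowel is 'e' add the prefix no-; stems whose last vowel is 'a' insert -un- after the first vowel; stems whose last vowel is 'i' or 'o' add -oth.
So bilimnud → bilimndeka.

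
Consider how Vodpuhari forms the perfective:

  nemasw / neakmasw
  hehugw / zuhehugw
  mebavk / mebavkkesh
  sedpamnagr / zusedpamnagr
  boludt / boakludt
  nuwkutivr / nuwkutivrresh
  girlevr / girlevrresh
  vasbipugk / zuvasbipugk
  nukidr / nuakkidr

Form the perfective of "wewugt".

zuwewugt

mebavk and vasbipugk both end in -k yet inflect differently (mebavkkesh, zuvasbipugk), so the final letter is not what conditions the rule; the second-to-last letter is.
"wewugt" has second-to-last letter 'g'. The stems whose second-to-last letter is 'g' (vasbipugk → zuvasbipugk, sedpamnagr → zusedpamnagr, hehugw → zuhehugw) add the prefix zu-.
So wewugt → zuwewugt.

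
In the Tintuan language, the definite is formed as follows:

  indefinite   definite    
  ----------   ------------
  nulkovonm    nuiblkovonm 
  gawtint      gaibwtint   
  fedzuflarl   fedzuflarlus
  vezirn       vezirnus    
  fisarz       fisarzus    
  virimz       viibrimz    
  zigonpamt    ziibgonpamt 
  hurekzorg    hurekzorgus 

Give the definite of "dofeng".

doibfeng

"dofeng" has second-to-last letter 'n'. The stems whose second-to-last letter is 'n' (gawtint → gaibwtint, nulkovonm → nuiblkovonm) insert -ib- after the first vowel.
So dofeng → doibfeng.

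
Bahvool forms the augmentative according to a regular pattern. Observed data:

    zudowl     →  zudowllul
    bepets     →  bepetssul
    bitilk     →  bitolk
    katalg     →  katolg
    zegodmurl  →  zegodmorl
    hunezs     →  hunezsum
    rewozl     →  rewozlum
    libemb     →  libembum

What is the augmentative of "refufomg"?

refufomgum

"refufomg" has second-to-last letter 'm'. The one such stem in the data (libemb → libembum) adds -um, so the same rule applies.
So refufomg → refufomgum.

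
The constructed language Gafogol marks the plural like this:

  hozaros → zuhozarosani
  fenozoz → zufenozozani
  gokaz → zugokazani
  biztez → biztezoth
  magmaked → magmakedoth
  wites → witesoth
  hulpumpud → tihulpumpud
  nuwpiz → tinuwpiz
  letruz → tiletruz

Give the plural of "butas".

zubutasani

"butas" has last vowel 'a'. The one such stem in the data (gokaz → zugokazani) adds zu- … -ani around the stem, so the same rule applies.
The other patterns: stems whose last vowel is 'e' add -oth; stems whose last vowel is 'i' or 'u' add the prefix ti-.
So butas → zubutasani.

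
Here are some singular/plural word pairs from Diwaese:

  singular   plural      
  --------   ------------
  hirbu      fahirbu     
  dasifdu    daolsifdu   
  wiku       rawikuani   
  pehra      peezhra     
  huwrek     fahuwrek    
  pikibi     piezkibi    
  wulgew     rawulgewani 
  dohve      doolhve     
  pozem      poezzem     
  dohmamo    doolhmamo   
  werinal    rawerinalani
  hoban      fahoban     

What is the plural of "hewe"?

fahewe

hirbu and wiku both end in -u yet inflect differently (fahirbu, rawikuani), so the final letter is not what conditions the rule; the first letter is.
"hewe" begins with h-. The stems beginning with h- (hoban → fahoban, hirbu → fahirbu, huwrek → fahuwrek) add the prefix fa-.
So hewe → fahewe.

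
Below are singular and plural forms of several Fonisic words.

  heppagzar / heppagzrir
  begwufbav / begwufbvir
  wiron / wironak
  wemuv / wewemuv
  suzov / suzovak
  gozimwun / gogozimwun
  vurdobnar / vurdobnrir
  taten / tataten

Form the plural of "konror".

konrorak

"konror" has last vowel 'o'. The stems whose last vowel is 'o' (suzov → suzovak, wiron → wironak) add -ak.
The other patterns: stems whose last vowel is 'a' delete the last vowel and add -ir; stems whose last vowel is 'e' or 'u' repeat the first consonant+vowel as a prefix.
So konror → konrorak.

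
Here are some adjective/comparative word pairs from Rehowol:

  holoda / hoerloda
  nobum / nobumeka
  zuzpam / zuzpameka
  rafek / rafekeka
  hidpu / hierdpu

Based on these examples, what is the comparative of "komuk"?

komukeka

"komuk" ends in a consonant. The stems ending in a consonant (nobum → nobumeka, rafek → rafekeka, zuzpam → zuzpameka) add -eka.
So komuk → komukeka.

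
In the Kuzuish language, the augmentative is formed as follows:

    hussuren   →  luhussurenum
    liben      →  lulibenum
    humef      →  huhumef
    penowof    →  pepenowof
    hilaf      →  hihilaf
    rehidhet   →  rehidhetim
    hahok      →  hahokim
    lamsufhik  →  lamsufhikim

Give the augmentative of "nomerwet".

nomerwetim

"nomerwet" ends in -t. The one such stem in the data (rehidhet → rehidhetim) adds -im, so the same rule applies.
So nomerwet → nomerwetim.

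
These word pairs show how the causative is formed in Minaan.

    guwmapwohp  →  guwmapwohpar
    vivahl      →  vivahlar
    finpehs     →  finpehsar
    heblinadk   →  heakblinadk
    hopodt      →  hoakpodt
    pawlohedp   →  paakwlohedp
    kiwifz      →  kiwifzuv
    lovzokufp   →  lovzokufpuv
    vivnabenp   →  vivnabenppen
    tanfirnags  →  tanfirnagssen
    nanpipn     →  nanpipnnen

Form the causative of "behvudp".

beakhvudp

guwmapwohp and pawlohedp both end in -p yet inflect differently (guwmapwohpar, paakwlohedp), so the final letter is not what conditions the rule; the second-to-last letter is.
"behvudp" has second-to-last letter 'd'. The stems whose second-to-last letter is 'd' (heblinadk → heakblinadk, hopodt → hoakpodt, pawlohedp → paakwlohedp) insert -ak- after the first vowel.
The other patterns: stems whose second-to-last letter is 'h' add -ar; stems whose second-to-last letter is 'f' add -uv; stems whose second-to-last letter is 'g', 'n' or 'p' double the final consonant and add -en.
So behvudp → beakhvudp.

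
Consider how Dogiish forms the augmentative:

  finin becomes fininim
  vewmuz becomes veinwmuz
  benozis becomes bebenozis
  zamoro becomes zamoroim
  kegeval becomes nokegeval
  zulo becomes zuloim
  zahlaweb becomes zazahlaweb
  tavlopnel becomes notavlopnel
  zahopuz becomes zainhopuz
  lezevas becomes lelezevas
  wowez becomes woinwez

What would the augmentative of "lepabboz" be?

wowez and tavlopnel both have last vowel 'e' yet inflect differently (woinwez, notavlopnel), so the last vowel is not what conditions the rule; the final letter is.
"lepabboz" ends in -z. The stems ending in -z (vewmuz → veinwmuz, wowez → woinwez, zahopuz → zainhopuz) insert -in- after the first vowel.
The other patterns: stems ending in -l add the prefix no-; stems ending in -n or -o add -im; stems ending in -b or -s repeat the first consonant+vowel as a prefix.
So lepabboz → leinpabboz.

leinpabboz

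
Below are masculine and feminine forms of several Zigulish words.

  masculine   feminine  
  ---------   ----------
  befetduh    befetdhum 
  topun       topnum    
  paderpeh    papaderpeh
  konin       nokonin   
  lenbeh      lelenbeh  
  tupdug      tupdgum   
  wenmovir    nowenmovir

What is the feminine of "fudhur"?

paderpeh and befetduh both end in -h yet inflect differently (papaderpeh, befetdhum), so the final letter is not what conditions the rule; the last vowel is.
"fudhur" has last vowel 'u'. The stems whose last vowel is 'u' (topun → topnum, tupdug → tupdgum, befetduh → befetdhum) delete the last vowel and add -um.
So fudhur → fudhrum.

fudhrum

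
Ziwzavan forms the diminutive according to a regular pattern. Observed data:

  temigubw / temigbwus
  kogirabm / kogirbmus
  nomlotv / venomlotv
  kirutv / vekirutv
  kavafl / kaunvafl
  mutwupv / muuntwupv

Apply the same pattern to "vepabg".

vepbgus

nomlotv and mutwupv both end in -v yet inflect differently (venomlotv, muuntwupv), so the final letter is not what conditions the rule; the second-to-last letter is.
"vepabg" has second-to-last letter 'b'. The stems whose second-to-last letter is 'b' (temigubw → temigbwus, kogirabm → kogirbmus) delete the last vowel and add -us.
So vepabg → vepbgus.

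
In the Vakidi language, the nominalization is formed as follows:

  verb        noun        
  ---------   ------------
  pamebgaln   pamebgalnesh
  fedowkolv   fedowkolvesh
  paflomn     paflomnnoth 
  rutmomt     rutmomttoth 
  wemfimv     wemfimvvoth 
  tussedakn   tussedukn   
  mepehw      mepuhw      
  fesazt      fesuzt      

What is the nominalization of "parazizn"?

"parazizn" has second-to-last letter 'z'. The one such stem in the data (fesazt → fesuzt) changes the last vowel to 'u' (as do tussedakn, mepehw), so the same rule applies.
The other patterns: stems whose second-to-last letter is 'l' add -esh; stems whose second-to-last letter is 'm' double the final consonant and add -oth.
So parazizn → parazuzn.

parazuzn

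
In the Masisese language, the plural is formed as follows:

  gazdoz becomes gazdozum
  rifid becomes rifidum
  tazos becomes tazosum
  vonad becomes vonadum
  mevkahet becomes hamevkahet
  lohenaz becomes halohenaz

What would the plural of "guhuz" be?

guhuzum

"guhuz" has 2 vowels. The stems with 2 vowels (tazos → tazosum, gazdoz → gazdozum, rifid → rifidum) add -um.
The other pattern: stems with 3 vowels add the prefix ha-.
So guhuz → guhuzum.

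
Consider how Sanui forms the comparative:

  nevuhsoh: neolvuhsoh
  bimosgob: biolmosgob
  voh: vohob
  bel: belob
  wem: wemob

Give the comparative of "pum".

pumob

nevuhsoh and voh both end in -h yet inflect differently (neolvuhsoh, vohob), so the final letter is not what conditions the rule; the number of vowels is.
"pum" has 1 vowel. The stems with 1 vowel (voh → vohob, bel → belob, wem → wemob) add -ob.
The other pattern: stems with 3 vowels insert -ol- after the first vowel.
So pum → pumob.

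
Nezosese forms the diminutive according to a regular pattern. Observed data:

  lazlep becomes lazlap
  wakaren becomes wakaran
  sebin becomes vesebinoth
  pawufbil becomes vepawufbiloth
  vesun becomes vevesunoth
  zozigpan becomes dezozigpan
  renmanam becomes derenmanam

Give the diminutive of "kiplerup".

wakaren and sebin both end in -n yet inflect differently (wakaran, vesebinoth), so the final letter is not what conditions the rule; the last vowel is.
"kiplerup" has last vowel 'u'. The one such stem in the data (vesun → vevesunoth) adds ve- … -oth around the stem, so the same rule applies.
The other patterns: stems whose last vowel is 'e' change the last vowel to 'a'; stems whose last vowel is 'a' add the prefix de-.
So kiplerup → vekiplerupoth.

vekiplerupoth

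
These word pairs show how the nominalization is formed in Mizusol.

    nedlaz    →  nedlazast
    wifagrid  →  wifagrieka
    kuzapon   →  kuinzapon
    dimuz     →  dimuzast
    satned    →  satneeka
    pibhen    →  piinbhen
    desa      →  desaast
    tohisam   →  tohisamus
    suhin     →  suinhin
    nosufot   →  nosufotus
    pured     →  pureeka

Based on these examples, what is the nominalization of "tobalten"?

toinbalten

suhin and wifagrid both have last vowel 'i' yet inflect differently (suinhin, wifagrieka), so the last vowel is not what conditions the rule; the final letter is.
"tobalten" ends in -n. The stems ending in -n (kuzapon → kuinzapon, pibhen → piinbhen, suhin → suinhin) insert -in- after the first vowel.
The other patterns: stems ending in -d drop the final letter and add -eka; stems ending in -a or -z add -ast; stems ending in -m or -t add -us.
So tobalten → toinbalten.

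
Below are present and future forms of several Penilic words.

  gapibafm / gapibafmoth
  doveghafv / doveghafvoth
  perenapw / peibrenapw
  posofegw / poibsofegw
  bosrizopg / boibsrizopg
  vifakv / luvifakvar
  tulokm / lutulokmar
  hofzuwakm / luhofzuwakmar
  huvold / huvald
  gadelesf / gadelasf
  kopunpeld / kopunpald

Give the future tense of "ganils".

ganals

doveghafv and vifakv both end in -v yet inflect differently (doveghafvoth, luvifakvar), so the final letter is not what conditions the rule; the second-to-last letter is.
"ganils" has second-to-last letter 'l'. The stems whose second-to-last letter is 'l' (huvold → huvald, kopunpeld → kopunpald) change the last vowel to 'a'.
So ganils → ganals.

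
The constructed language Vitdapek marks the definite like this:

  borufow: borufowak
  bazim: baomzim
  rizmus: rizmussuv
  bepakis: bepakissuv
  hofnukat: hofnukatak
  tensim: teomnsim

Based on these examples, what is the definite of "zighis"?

zighissuv

bepakis and tensim both have last vowel 'i' yet inflect differently (bepakissuv, teomnsim), so the last vowel is not what conditions the rule; the final letter is.
"zighis" ends in -s. The stems ending in -s (bepakis → bepakissuv, rizmus → rizmussuv) double the final consonant and add -uv.
The other patterns: stems ending in -t or -w add -ak; stems ending in -m insert -om- after the first vowel.
So zighis → zighissuv.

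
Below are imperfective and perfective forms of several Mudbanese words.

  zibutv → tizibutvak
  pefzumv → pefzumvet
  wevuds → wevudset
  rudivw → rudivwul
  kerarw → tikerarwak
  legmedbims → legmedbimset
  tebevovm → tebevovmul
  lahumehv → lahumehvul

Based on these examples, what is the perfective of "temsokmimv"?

"temsokmimv" has second-to-last letter 'm'. The stems whose second-to-last letter is 'm' (pefzumv → pefzumvet, legmedbims → legmedbimset) add -et.
So temsokmimv → temsokmimvet.

temsokmimvet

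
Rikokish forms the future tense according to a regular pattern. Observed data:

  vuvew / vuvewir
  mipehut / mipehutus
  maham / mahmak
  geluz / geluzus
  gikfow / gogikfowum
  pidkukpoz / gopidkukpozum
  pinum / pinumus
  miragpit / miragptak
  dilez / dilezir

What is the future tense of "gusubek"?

gusubekir

geluz and dilez both end in -z yet inflect differently (geluzus, dilezir), so the final letter is not what conditions the rule; the last vowel is.
"gusubek" has last vowel 'e'. The stems whose last vowel is 'e' (dilez → dilezir, vuvew → vuvewir) add -ir.
The other patterns: stems whose last vowel is 'u' add -us; stems whose last vowel is 'o' add go- … -um around the stem; stems whose last vowel is 'a' or 'i' delete the last vowel and add -ak.
So gusubek → gusubekir.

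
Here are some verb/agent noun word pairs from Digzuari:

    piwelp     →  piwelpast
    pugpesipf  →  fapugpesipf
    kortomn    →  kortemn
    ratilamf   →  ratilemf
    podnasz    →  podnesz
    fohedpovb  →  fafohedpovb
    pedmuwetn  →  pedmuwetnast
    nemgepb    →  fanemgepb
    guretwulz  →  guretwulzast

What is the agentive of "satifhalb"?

pedmuwetn and kortomn both end in -n yet inflect differently (pedmuwetnast, kortemn), so the final letter is not what conditions the rule; the second-to-last letter is.
"satifhalb" has second-to-last letter 'l'. The stems whose second-to-last letter is 'l' (piwelp → piwelpast, guretwulz → guretwulzast) add -ast.
The other patterns: stems whose second-to-last letter is 'p' or 'v' add the prefix fa-; stems whose second-to-last letter is 'm' or 's' change the last vowel to 'e'.
So satifhalb → satifhalbast.

satifhalbast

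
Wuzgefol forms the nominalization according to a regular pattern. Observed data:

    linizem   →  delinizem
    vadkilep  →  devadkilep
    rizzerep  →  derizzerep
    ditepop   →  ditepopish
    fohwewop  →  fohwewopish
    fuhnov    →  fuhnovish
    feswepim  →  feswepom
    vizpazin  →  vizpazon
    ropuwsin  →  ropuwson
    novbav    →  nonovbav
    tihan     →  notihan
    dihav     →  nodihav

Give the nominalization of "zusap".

nozusap

"zusap" has last vowel 'a'. The stems whose last vowel is 'a' (novbav → nonovbav, tihan → notihan, dihav → nodihav) add the prefix no-.
The other patterns: stems whose last vowel is 'e' add the prefix de-; stems whose last vowel is 'o' add -ish; stems whose last vowel is 'i' change the last vowel to 'o'.
So zusap → nozusap.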